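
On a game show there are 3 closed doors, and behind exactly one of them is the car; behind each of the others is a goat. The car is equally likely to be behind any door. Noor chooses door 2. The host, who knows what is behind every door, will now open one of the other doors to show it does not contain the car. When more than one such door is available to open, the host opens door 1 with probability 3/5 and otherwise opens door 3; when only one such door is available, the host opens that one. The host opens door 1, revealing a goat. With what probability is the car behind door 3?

5/8

Consider each possible location of the car in turn.
If it is behind door 1 (prior 1/3): the host opened door 1, so this case is ruled out; weight (1/3)·0 = 0.
If it is behind door 2 (prior 1/3): door 1 is available, opened with probability 3/5; weight (1/3)·(3/5) = 1/5.
If it is behind door 3 (prior 1/3): only door 1 is available, probability 1; weight (1/3)·1 = 1/3.
The weights sum to 8/15.
So P(the car behind door 3 | the host opened door 1) = (1/3) / (8/15) = 5/8.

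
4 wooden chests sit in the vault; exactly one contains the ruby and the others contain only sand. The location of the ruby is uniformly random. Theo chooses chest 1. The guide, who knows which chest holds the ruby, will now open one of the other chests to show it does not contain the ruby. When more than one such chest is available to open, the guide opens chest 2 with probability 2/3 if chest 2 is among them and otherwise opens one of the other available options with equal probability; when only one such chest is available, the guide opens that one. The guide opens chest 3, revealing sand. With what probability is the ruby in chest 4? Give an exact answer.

1/3

Consider each possible location of the ruby in turn.
If it is in chest 1 (prior 1/4): chest 2 is available but not opened; chest 3 gets probability (1 − 2/3)/2 = 1/6; weight (1/4)·(1/6) = 1/24.
If it is in chest 2 (prior 1/4): chest 2 holds the prize so is unavailable; the guide chooses uniformly among the 2 others, probability 1/2; weight (1/4)·(1/2) = 1/8.
If it is in chest 3 (prior 1/4): the guide opened chest 3, so this case is ruled out; weight (1/4)·0 = 0.
If it is in chest 4 (prior 1/4): chest 2 is available but not opened, probability 1/3; weight (1/4)·(1/3) = 1/12.
The weights sum to 1/4.
So P(the ruby in chest 4 | the guide opened chest 3) = (1/12) / (1/4) = 1/3.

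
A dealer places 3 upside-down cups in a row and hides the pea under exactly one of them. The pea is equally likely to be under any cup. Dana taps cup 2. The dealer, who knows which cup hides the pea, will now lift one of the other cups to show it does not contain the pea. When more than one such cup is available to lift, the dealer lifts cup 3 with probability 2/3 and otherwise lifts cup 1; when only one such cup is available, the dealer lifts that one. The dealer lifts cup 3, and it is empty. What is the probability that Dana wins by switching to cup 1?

3/5

Consider each possible location of the pea in turn.
If it is under cup 1 (prior 1/3): only cup 3 is available, probability 1; weight (1/3)·1 = 1/3.
If it is under cup 2 (prior 1/3): cup 3 is available, opened with probability 2/3; weight (1/3)·(2/3) = 2/9.
If it is under cup 3 (prior 1/3): the dealer opened cup 3, so this case is ruled out; weight (1/3)·0 = 0.
The weights sum to 5/9.
So P(the pea under cup 1 | the dealer opened cup 3) = (1/3) / (5/9) = 3/5.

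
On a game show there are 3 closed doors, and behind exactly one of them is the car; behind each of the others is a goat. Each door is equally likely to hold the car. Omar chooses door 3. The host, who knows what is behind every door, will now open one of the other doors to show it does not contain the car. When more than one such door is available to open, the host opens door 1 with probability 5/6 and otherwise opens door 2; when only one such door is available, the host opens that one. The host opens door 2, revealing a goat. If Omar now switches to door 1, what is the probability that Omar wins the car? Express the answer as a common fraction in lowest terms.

Consider each possible location of the car in turn.
If it is behind door 1 (prior 1/3): only door 2 is available, probability 1; weight (1/3)·1 = 1/3.
If it is behind door 2 (prior 1/3): the host opened door 2, so this case is ruled out; weight (1/3)·0 = 0.
If it is behind door 3 (prior 1/3): door 1 is available but not opened, probability 1/6; weight (1/3)·(1/6) = 1/18.
The weights sum to 7/18.
So P(the car behind door 1 | the host opened door 2) = (1/3) / (7/18) = 6/7.

6/7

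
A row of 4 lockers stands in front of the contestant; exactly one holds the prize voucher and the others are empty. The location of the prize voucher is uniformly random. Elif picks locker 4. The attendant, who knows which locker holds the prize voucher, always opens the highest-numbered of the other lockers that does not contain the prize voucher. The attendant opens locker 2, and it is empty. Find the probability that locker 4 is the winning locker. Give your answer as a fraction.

Consider each possible location of the prize voucher in turn.
If it is in either of lockers 1 and 4 (prior 1/4 each): the attendant would have opened locker 3 instead, probability 0; weight (1/4)·0 = 0 each.
If it is in locker 2 (prior 1/4): the attendant opened locker 2, so this case is ruled out; weight (1/4)·0 = 0.
If it is in locker 3 (prior 1/4): locker 2 is the highest-numbered option available, probability 1; weight (1/4)·1 = 1/4.
The weights sum to 1/4.
So P(the prize voucher in locker 4 | the attendant opened locker 2) = 0 / (1/4) = 0.

0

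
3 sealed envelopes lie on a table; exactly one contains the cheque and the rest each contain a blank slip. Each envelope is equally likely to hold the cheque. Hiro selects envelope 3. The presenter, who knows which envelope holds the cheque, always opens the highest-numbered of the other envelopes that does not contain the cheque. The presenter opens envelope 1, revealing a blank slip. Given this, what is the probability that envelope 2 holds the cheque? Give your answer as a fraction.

Apply Bayes' rule, conditioning on where the cheque actually is.
If it is in envelope 1 (prior 1/3): the presenter opened envelope 1, so this case is ruled out; weight (1/3)·0 = 0.
If it is in envelope 2 (prior 1/3): envelope 1 is the highest-numbered option available, probability 1; weight (1/3)·1 = 1/3.
If it is in envelope 3 (prior 1/3): the presenter would have opened envelope 2 instead, probability 0; weight (1/3)·0 = 0.
The weights sum to 1/3.
So P(the cheque in envelope 2 | the presenter opened envelope 1) = (1/3) / (1/3) = 1.

1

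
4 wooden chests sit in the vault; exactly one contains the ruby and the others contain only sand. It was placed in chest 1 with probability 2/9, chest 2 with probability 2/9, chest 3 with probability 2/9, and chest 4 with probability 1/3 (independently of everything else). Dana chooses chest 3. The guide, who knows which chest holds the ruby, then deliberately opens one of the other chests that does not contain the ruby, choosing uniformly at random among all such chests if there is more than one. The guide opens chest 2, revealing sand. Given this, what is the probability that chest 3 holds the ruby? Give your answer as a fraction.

4/19

Apply Bayes' rule, conditioning on where the ruby actually is.
If it is in chest 1 (prior 2/9): the guide has 2 equally likely choices, so probability 1/2; weight (2/9)·(1/2) = 1/9.
If it is in chest 2 (prior 2/9): the guide opened chest 2, so this case is ruled out; weight (2/9)·0 = 0.
If it is in chest 3 (prior 2/9): the guide has 3 equally likely choices, so probability 1/3; weight (2/9)·(1/3) = 2/27.
If it is in chest 4 (prior 1/3): the guide has 2 equally likely choices, so probability 1/2; weight (1/3)·(1/2) = 1/6.
The weights sum to 19/54.
So P(the ruby in chest 3 | the guide opened chest 2) = (2/27) / (19/54) = 4/19.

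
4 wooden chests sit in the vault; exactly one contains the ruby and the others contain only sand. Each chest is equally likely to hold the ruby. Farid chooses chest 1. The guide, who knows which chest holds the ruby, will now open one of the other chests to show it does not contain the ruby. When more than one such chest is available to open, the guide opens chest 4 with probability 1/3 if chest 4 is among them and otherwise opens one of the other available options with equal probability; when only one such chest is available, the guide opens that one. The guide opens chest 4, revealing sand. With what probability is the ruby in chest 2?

Apply Bayes' rule, conditioning on where the ruby actually is.
If it is in any of chests 1, 2, and 3 (prior 1/4 each): chest 4 is available, opened with probability 1/3; weight (1/4)·(1/3) = 1/12 each.
If it is in chest 4 (prior 1/4): the guide opened chest 4, so this case is ruled out; weight (1/4)·0 = 0.
The weights sum to 1/4.
So P(the ruby in chest 2 | the guide opened chest 4) = (1/12) / (1/4) = 1/3.

1/3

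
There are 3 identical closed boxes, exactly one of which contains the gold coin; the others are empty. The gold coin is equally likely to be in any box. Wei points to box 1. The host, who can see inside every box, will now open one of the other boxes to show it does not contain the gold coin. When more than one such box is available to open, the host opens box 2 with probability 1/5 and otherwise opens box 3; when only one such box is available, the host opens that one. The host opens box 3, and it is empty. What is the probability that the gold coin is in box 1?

Condition on the true location of the gold coin.
If it is in box 1 (prior 1/3): box 2 is available but not opened, probability 4/5; weight (1/3)·(4/5) = 4/15.
If it is in box 2 (prior 1/3): only box 3 is available, probability 1; weight (1/3)·1 = 1/3.
If it is in box 3 (prior 1/3): the host opened box 3, so this case is ruled out; weight (1/3)·0 = 0.
The weights sum to 3/5.
So P(the gold coin in box 1 | the host opened box 3) = (4/15) / (3/5) = 4/9.

4/9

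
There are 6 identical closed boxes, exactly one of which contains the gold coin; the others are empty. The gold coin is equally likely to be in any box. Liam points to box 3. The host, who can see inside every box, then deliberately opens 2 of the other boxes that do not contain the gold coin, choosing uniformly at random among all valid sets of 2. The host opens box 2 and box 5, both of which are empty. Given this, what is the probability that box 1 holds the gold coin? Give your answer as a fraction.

5/18

Consider each possible location of the gold coin in turn.
If it is in any of boxes 1, 4, and 6 (prior 1/6 each): the host has 6 equally likely choices, so probability 1/6; weight (1/6)·(1/6) = 1/36 each.
If it is in either of boxes 2 and 5 (prior 1/6 each): that box was opened and seen not to hold the prize — ruled out; weight (1/6)·0 = 0 each.
If it is in box 3 (prior 1/6): the host has 10 equally likely choices, so probability 1/10; weight (1/6)·(1/10) = 1/60.
The weights sum to 1/10.
So P(the gold coin in box 1 | the host opened box 2 and box 5) = (1/36) / (1/10) = 5/18.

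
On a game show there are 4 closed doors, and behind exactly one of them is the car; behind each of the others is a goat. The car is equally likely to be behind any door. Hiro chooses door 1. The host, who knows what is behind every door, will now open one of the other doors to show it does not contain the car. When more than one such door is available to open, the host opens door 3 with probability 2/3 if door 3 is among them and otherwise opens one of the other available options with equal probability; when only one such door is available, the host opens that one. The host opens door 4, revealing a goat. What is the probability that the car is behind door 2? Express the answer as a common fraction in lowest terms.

1/3

Consider each possible location of the car in turn.
If it is behind door 1 (prior 1/4): door 3 is available but not opened; door 4 gets probability (1 − 2/3)/2 = 1/6; weight (1/4)·(1/6) = 1/24.
If it is behind door 2 (prior 1/4): door 3 is available but not opened, probability 1/3; weight (1/4)·(1/3) = 1/12.
If it is behind door 3 (prior 1/4): door 3 holds the prize so is unavailable; the host chooses uniformly among the 2 others, probability 1/2; weight (1/4)·(1/2) = 1/8.
If it is behind door 4 (prior 1/4): the host opened door 4, so this case is ruled out; weight (1/4)·0 = 0.
The weights sum to 1/4.
So P(the car behind door 2 | the host opened door 4) = (1/12) / (1/4) = 1/3.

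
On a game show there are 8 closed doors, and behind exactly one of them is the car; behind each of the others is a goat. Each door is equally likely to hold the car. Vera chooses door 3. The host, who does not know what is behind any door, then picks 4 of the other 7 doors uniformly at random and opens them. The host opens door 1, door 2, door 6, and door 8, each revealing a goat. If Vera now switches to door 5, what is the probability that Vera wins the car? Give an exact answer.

1/4

Apply Bayes' rule, conditioning on where the car actually is.
If it is behind any of doors 1, 2, 6, and 8 (prior 1/8 each): that door was opened and seen not to hold the prize — ruled out; weight (1/8)·0 = 0 each.
If it is behind any of doors 3, 4, 5, and 7 (prior 1/8 each): the host picks exactly this set with probability 1/35 regardless, and none is the prize; weight (1/8)·(1/35) = 1/280 each.
The weights sum to 1/70.
So P(the car behind door 5 | the host opened door 1, door 2, door 6, and door 8) = (1/280) / (1/70) = 1/4.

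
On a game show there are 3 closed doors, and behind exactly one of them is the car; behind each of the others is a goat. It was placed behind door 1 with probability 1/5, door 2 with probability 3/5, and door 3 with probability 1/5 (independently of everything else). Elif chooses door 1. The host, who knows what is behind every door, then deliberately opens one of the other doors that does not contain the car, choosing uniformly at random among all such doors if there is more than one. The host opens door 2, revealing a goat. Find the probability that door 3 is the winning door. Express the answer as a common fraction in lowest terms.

2/3

Apply Bayes' rule, conditioning on where the car actually is.
If it is behind door 1 (prior 1/5): the host has 2 equally likely choices, so probability 1/2; weight (1/5)·(1/2) = 1/10.
If it is behind door 2 (prior 3/5): the host opened door 2, so this case is ruled out; weight (3/5)·0 = 0.
If it is behind door 3 (prior 1/5): the host has no choice, probability 1; weight (1/5)·1 = 1/5.
The weights sum to 3/10.
So P(the car behind door 3 | the host opened door 2) = (1/5) / (3/10) = 2/3.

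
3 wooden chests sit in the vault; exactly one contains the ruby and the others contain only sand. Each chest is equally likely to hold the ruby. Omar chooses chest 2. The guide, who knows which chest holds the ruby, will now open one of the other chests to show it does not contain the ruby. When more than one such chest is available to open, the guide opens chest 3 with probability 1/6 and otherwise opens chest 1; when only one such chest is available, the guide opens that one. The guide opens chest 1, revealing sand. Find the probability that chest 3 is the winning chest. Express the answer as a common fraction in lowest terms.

6/11

Consider each possible location of the ruby in turn.
If it is in chest 1 (prior 1/3): the guide opened chest 1, so this case is ruled out; weight (1/3)·0 = 0.
If it is in chest 2 (prior 1/3): chest 3 is available but not opened, probability 5/6; weight (1/3)·(5/6) = 5/18.
If it is in chest 3 (prior 1/3): only chest 1 is available, probability 1; weight (1/3)·1 = 1/3.
The weights sum to 11/18.
So P(the ruby in chest 3 | the guide opened chest 1) = (1/3) / (11/18) = 6/11.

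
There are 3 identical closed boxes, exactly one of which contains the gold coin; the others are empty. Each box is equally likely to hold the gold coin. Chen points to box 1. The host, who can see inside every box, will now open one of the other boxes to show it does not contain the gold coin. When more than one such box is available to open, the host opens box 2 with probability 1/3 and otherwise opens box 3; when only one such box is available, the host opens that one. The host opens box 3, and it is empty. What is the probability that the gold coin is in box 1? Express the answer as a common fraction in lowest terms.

Consider each possible location of the gold coin in turn.
If it is in box 1 (prior 1/3): box 2 is available but not opened, probability 2/3; weight (1/3)·(2/3) = 2/9.
If it is in box 2 (prior 1/3): only box 3 is available, probability 1; weight (1/3)·1 = 1/3.
If it is in box 3 (prior 1/3): the host opened box 3, so this case is ruled out; weight (1/3)·0 = 0.
The weights sum to 5/9.
So P(the gold coin in box 1 | the host opened box 3) = (2/9) / (5/9) = 2/5.

2/5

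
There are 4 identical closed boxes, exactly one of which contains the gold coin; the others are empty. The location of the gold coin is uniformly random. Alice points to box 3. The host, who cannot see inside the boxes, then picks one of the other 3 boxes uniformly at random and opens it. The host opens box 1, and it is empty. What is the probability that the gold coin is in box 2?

1/3

Apply Bayes' rule, conditioning on where the gold coin actually is.
If it is in box 1 (prior 1/4): the host opened box 1, so this case is ruled out; weight (1/4)·0 = 0.
If it is in any of boxes 2, 3, and 4 (prior 1/4 each): the host picks box 1 with probability 1/3 regardless, and it is not the prize; weight (1/4)·(1/3) = 1/12 each.
The weights sum to 1/4.
So P(the gold coin in box 2 | the host opened box 1) = (1/12) / (1/4) = 1/3.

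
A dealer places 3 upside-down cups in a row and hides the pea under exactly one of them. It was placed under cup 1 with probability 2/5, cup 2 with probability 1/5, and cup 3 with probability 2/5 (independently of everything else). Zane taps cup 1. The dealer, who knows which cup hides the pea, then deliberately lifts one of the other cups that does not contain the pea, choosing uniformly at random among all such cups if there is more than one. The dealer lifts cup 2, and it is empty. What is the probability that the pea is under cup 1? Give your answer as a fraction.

Apply Bayes' rule, conditioning on where the pea actually is.
If it is under cup 1 (prior 2/5): the dealer has 2 equally likely choices, so probability 1/2; weight (2/5)·(1/2) = 1/5.
If it is under cup 2 (prior 1/5): the dealer opened cup 2, so this case is ruled out; weight (1/5)·0 = 0.
If it is under cup 3 (prior 2/5): the dealer has no choice, probability 1; weight (2/5)·1 = 2/5.
The weights sum to 3/5.
So P(the pea under cup 1 | the dealer opened cup 2) = (1/5) / (3/5) = 1/3.

1/3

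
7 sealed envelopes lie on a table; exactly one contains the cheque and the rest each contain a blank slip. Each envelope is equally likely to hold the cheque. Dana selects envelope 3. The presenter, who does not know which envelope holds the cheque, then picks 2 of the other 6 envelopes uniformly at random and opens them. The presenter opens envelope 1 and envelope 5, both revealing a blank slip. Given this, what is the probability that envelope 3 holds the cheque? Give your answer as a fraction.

Consider each possible location of the cheque in turn.
If it is in either of envelopes 1 and 5 (prior 1/7 each): that envelope was opened and seen not to hold the prize — ruled out; weight (1/7)·0 = 0 each.
If it is in any of envelopes 2, 3, 4, 6, and 7 (prior 1/7 each): the presenter picks exactly this set with probability 1/15 regardless, and none is the prize; weight (1/7)·(1/15) = 1/105 each.
The weights sum to 1/21.
So P(the cheque in envelope 3 | the presenter opened envelope 1 and envelope 5) = (1/105) / (1/21) = 1/5.

1/5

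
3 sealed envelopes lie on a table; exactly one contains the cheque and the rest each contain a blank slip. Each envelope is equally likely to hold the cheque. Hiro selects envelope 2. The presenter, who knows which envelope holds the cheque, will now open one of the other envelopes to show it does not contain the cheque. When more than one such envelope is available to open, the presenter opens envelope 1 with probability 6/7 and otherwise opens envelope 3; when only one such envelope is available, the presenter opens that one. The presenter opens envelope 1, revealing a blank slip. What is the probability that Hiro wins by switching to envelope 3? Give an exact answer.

Consider each possible location of the cheque in turn.
If it is in envelope 1 (prior 1/3): the presenter opened envelope 1, so this case is ruled out; weight (1/3)·0 = 0.
If it is in envelope 2 (prior 1/3): envelope 1 is available, opened with probability 6/7; weight (1/3)·(6/7) = 2/7.
If it is in envelope 3 (prior 1/3): only envelope 1 is available, probability 1; weight (1/3)·1 = 1/3.
The weights sum to 13/21.
So P(the cheque in envelope 3 | the presenter opened envelope 1) = (1/3) / (13/21) = 7/13.

7/13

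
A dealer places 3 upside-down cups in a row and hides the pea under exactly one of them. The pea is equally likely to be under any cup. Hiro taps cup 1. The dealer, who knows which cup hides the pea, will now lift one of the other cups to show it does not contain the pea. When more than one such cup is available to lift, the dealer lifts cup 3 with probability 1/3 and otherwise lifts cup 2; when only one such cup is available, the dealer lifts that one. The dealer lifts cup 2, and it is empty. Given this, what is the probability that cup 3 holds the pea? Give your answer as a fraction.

Consider each possible location of the pea in turn.
If it is under cup 1 (prior 1/3): cup 3 is available but not opened, probability 2/3; weight (1/3)·(2/3) = 2/9.
If it is under cup 2 (prior 1/3): the dealer opened cup 2, so this case is ruled out; weight (1/3)·0 = 0.
If it is under cup 3 (prior 1/3): only cup 2 is available, probability 1; weight (1/3)·1 = 1/3.
The weights sum to 5/9.
So P(the pea under cup 3 | the dealer opened cup 2) = (1/3) / (5/9) = 3/5.

3/5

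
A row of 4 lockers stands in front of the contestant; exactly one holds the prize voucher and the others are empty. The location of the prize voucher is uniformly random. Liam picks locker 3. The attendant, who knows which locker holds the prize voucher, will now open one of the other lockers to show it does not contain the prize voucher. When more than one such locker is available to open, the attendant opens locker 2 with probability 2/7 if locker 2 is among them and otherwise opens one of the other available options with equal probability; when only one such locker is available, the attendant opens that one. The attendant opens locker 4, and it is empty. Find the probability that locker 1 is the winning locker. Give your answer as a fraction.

Consider each possible location of the prize voucher in turn.
If it is in locker 1 (prior 1/4): locker 2 is available but not opened, probability 5/7; weight (1/4)·(5/7) = 5/28.
If it is in locker 2 (prior 1/4): locker 2 holds the prize so is unavailable; the attendant chooses uniformly among the 2 others, probability 1/2; weight (1/4)·(1/2) = 1/8.
If it is in locker 3 (prior 1/4): locker 2 is available but not opened; locker 4 gets probability (1 − 2/7)/2 = 5/14; weight (1/4)·(5/14) = 5/56.
If it is in locker 4 (prior 1/4): the attendant opened locker 4, so this case is ruled out; weight (1/4)·0 = 0.
The weights sum to 11/28.
So P(the prize voucher in locker 1 | the attendant opened locker 4) = (5/28) / (11/28) = 5/11.

5/11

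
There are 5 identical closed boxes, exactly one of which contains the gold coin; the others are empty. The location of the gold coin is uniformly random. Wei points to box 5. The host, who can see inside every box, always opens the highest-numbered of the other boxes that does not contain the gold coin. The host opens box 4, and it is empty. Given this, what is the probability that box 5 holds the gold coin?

Condition on the true location of the gold coin.
If it is in any of boxes 1, 2, 3, and 5 (prior 1/5 each): box 4 is the highest-numbered option available, probability 1; weight (1/5)·1 = 1/5 each.
If it is in box 4 (prior 1/5): the host opened box 4, so this case is ruled out; weight (1/5)·0 = 0.
The weights sum to 4/5.
So P(the gold coin in box 5 | the host opened box 4) = (1/5) / (4/5) = 1/4.

1/4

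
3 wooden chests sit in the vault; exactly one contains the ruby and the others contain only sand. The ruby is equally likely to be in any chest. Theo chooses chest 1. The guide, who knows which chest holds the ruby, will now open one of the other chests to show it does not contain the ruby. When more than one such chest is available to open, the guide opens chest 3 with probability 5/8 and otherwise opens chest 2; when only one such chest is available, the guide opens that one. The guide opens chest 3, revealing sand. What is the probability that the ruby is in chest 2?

8/13

Apply Bayes' rule, conditioning on where the ruby actually is.
If it is in chest 1 (prior 1/3): chest 3 is available, opened with probability 5/8; weight (1/3)·(5/8) = 5/24.
If it is in chest 2 (prior 1/3): only chest 3 is available, probability 1; weight (1/3)·1 = 1/3.
If it is in chest 3 (prior 1/3): the guide opened chest 3, so this case is ruled out; weight (1/3)·0 = 0.
The weights sum to 13/24.
So P(the ruby in chest 2 | the guide opened chest 3) = (1/3) / (13/24) = 8/13.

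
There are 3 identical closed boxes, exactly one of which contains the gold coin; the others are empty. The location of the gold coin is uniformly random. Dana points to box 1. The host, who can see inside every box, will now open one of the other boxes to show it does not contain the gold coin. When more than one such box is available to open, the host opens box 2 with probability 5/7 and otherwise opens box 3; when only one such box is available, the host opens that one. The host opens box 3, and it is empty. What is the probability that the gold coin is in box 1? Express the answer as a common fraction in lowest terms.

Apply Bayes' rule, conditioning on where the gold coin actually is.
If it is in box 1 (prior 1/3): box 2 is available but not opened, probability 2/7; weight (1/3)·(2/7) = 2/21.
If it is in box 2 (prior 1/3): only box 3 is available, probability 1; weight (1/3)·1 = 1/3.
If it is in box 3 (prior 1/3): the host opened box 3, so this case is ruled out; weight (1/3)·0 = 0.
The weights sum to 3/7.
So P(the gold coin in box 1 | the host opened box 3) = (2/21) / (3/7) = 2/9.

2/9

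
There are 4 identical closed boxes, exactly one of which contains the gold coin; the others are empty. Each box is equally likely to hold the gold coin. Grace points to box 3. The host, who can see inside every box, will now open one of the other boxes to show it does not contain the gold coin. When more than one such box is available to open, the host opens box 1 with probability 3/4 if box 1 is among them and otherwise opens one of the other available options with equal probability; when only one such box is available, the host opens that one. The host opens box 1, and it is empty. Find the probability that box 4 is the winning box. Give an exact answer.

Apply Bayes' rule, conditioning on where the gold coin actually is.
If it is in box 1 (prior 1/4): the host opened box 1, so this case is ruled out; weight (1/4)·0 = 0.
If it is in any of boxes 2, 3, and 4 (prior 1/4 each): box 1 is available, opened with probability 3/4; weight (1/4)·(3/4) = 3/16 each.
The weights sum to 9/16.
So P(the gold coin in box 4 | the host opened box 1) = (3/16) / (9/16) = 1/3.

1/3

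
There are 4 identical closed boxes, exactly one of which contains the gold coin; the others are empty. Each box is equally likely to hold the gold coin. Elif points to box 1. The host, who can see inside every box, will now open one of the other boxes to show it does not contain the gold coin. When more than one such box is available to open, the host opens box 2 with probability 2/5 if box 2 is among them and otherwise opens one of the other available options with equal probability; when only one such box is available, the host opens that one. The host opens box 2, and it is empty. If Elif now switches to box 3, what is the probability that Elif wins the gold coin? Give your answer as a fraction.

Apply Bayes' rule, conditioning on where the gold coin actually is.
If it is in any of boxes 1, 3, and 4 (prior 1/4 each): box 2 is available, opened with probability 2/5; weight (1/4)·(2/5) = 1/10 each.
If it is in box 2 (prior 1/4): the host opened box 2, so this case is ruled out; weight (1/4)·0 = 0.
The weights sum to 3/10.
So P(the gold coin in box 3 | the host opened box 2) = (1/10) / (3/10) = 1/3.

1/3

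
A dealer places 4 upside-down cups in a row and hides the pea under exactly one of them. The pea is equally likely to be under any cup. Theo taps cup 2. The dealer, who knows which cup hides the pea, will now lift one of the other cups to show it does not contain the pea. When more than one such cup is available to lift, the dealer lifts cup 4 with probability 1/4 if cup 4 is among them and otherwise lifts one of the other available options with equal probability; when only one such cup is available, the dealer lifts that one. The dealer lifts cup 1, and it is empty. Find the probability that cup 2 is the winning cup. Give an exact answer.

Condition on the true location of the pea.
If it is under cup 1 (prior 1/4): the dealer opened cup 1, so this case is ruled out; weight (1/4)·0 = 0.
If it is under cup 2 (prior 1/4): cup 4 is available but not opened; cup 1 gets probability (1 − 1/4)/2 = 3/8; weight (1/4)·(3/8) = 3/32.
If it is under cup 3 (prior 1/4): cup 4 is available but not opened, probability 3/4; weight (1/4)·(3/4) = 3/16.
If it is under cup 4 (prior 1/4): cup 4 holds the prize so is unavailable; the dealer chooses uniformly among the 2 others, probability 1/2; weight (1/4)·(1/2) = 1/8.
The weights sum to 13/32.
So P(the pea under cup 2 | the dealer opened cup 1) = (3/32) / (13/32) = 3/13.

3/13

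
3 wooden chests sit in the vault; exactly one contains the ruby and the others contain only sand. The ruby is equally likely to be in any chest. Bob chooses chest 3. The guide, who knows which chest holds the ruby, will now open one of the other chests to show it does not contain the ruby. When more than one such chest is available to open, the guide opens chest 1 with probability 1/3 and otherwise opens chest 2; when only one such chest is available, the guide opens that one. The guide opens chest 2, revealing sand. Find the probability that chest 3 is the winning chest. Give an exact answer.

Apply Bayes' rule, conditioning on where the ruby actually is.
If it is in chest 1 (prior 1/3): only chest 2 is available, probability 1; weight (1/3)·1 = 1/3.
If it is in chest 2 (prior 1/3): the guide opened chest 2, so this case is ruled out; weight (1/3)·0 = 0.
If it is in chest 3 (prior 1/3): chest 1 is available but not opened, probability 2/3; weight (1/3)·(2/3) = 2/9.
The weights sum to 5/9.
So P(the ruby in chest 3 | the guide opened chest 2) = (2/9) / (5/9) = 2/5.

2/5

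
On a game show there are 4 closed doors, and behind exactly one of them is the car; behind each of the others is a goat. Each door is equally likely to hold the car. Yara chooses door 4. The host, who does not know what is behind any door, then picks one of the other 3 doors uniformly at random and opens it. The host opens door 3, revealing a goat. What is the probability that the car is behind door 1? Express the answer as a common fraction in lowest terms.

1/3

Because the host chose which door to open without knowing where the car is, the choice is independent of the prize location. Learning that door 3 does not hold the car simply rules out that one location and leaves the remaining 3 doors still equally likely by symmetry.
So P(the car behind door 1) = 1/3.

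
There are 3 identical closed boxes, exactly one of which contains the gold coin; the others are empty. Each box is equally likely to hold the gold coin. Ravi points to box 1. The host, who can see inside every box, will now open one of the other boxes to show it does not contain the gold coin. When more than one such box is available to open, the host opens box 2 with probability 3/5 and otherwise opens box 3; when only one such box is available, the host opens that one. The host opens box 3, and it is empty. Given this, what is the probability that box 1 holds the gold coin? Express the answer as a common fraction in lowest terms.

2/7

Consider each possible location of the gold coin in turn.
If it is in box 1 (prior 1/3): box 2 is available but not opened, probability 2/5; weight (1/3)·(2/5) = 2/15.
If it is in box 2 (prior 1/3): only box 3 is available, probability 1; weight (1/3)·1 = 1/3.
If it is in box 3 (prior 1/3): the host opened box 3, so this case is ruled out; weight (1/3)·0 = 0.
The weights sum to 7/15.
So P(the gold coin in box 1 | the host opened box 3) = (2/15) / (7/15) = 2/7.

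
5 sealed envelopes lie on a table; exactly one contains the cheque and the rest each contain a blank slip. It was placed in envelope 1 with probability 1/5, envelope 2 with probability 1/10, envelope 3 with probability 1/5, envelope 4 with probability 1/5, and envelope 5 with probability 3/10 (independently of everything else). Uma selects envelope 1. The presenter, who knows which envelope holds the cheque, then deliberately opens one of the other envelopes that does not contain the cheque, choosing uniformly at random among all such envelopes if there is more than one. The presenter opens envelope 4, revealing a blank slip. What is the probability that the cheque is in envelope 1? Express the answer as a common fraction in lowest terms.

Apply Bayes' rule, conditioning on where the cheque actually is.
If it is in envelope 1 (prior 1/5): the presenter has 4 equally likely choices, so probability 1/4; weight (1/5)·(1/4) = 1/20.
If it is in envelope 2 (prior 1/10): the presenter has 3 equally likely choices, so probability 1/3; weight (1/10)·(1/3) = 1/30.
If it is in envelope 3 (prior 1/5): the presenter has 3 equally likely choices, so probability 1/3; weight (1/5)·(1/3) = 1/15.
If it is in envelope 4 (prior 1/5): the presenter opened envelope 4, so this case is ruled out; weight (1/5)·0 = 0.
If it is in envelope 5 (prior 3/10): the presenter has 3 equally likely choices, so probability 1/3; weight (3/10)·(1/3) = 1/10.
The weights sum to 1/4.
So P(the cheque in envelope 1 | the presenter opened envelope 4) = (1/20) / (1/4) = 1/5.

1/5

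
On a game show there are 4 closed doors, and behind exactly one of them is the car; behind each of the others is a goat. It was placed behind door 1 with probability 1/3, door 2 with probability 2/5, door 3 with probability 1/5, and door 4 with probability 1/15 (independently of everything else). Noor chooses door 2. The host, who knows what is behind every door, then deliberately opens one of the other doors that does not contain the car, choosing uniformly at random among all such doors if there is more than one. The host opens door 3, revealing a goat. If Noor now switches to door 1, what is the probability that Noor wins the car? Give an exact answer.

Consider each possible location of the car in turn.
If it is behind door 1 (prior 1/3): the host has 2 equally likely choices, so probability 1/2; weight (1/3)·(1/2) = 1/6.
If it is behind door 2 (prior 2/5): the host has 3 equally likely choices, so probability 1/3; weight (2/5)·(1/3) = 2/15.
If it is behind door 3 (prior 1/5): the host opened door 3, so this case is ruled out; weight (1/5)·0 = 0.
If it is behind door 4 (prior 1/15): the host has 2 equally likely choices, so probability 1/2; weight (1/15)·(1/2) = 1/30.
The weights sum to 1/3.
So P(the car behind door 1 | the host opened door 3) = (1/6) / (1/3) = 1/2.

1/2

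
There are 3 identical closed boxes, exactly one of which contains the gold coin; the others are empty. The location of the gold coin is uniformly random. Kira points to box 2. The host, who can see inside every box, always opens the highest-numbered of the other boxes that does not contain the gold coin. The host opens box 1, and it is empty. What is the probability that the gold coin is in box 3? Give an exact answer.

Consider each possible location of the gold coin in turn.
If it is in box 1 (prior 1/3): the host opened box 1, so this case is ruled out; weight (1/3)·0 = 0.
If it is in box 2 (prior 1/3): the host would have opened box 3 instead, probability 0; weight (1/3)·0 = 0.
If it is in box 3 (prior 1/3): box 1 is the highest-numbered option available, probability 1; weight (1/3)·1 = 1/3.
The weights sum to 1/3.
So P(the gold coin in box 3 | the host opened box 1) = (1/3) / (1/3) = 1.

1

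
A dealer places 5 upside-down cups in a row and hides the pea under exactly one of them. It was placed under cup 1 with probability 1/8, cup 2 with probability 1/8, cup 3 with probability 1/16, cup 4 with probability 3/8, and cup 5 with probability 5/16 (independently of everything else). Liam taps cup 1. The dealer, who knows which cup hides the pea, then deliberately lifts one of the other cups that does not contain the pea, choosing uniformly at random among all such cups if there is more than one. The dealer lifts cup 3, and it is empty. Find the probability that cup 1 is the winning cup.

3/29

Consider each possible location of the pea in turn.
If it is under cup 1 (prior 1/8): the dealer has 4 equally likely choices, so probability 1/4; weight (1/8)·(1/4) = 1/32.
If it is under cup 2 (prior 1/8): the dealer has 3 equally likely choices, so probability 1/3; weight (1/8)·(1/3) = 1/24.
If it is under cup 3 (prior 1/16): the dealer opened cup 3, so this case is ruled out; weight (1/16)·0 = 0.
If it is under cup 4 (prior 3/8): the dealer has 3 equally likely choices, so probability 1/3; weight (3/8)·(1/3) = 1/8.
If it is under cup 5 (prior 5/16): the dealer has 3 equally likely choices, so probability 1/3; weight (5/16)·(1/3) = 5/48.
The weights sum to 29/96.
So P(the pea under cup 1 | the dealer opened cup 3) = (1/32) / (29/96) = 3/29.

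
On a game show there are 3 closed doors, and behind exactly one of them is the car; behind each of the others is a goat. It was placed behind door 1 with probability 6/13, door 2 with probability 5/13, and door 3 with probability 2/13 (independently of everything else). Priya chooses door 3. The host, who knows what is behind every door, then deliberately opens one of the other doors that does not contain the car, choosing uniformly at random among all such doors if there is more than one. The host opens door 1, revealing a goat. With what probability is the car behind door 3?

Consider each possible location of the car in turn.
If it is behind door 1 (prior 6/13): the host opened door 1, so this case is ruled out; weight (6/13)·0 = 0.
If it is behind door 2 (prior 5/13): the host has no choice, probability 1; weight (5/13)·1 = 5/13.
If it is behind door 3 (prior 2/13): the host has 2 equally likely choices, so probability 1/2; weight (2/13)·(1/2) = 1/13.
The weights sum to 6/13.
So P(the car behind door 3 | the host opened door 1) = (1/13) / (6/13) = 1/6.

1/6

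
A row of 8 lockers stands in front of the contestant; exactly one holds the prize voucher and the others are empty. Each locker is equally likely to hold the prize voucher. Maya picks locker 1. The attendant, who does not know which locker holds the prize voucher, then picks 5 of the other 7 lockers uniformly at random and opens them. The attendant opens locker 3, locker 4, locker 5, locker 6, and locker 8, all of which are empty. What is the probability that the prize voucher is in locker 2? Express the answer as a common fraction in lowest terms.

Apply Bayes' rule, conditioning on where the prize voucher actually is.
If it is in any of lockers 1, 2, and 7 (prior 1/8 each): the attendant picks exactly this set with probability 1/21 regardless, and none is the prize; weight (1/8)·(1/21) = 1/168 each.
If it is in any of lockers 3, 4, 5, 6, and 8 (prior 1/8 each): that locker was opened and seen not to hold the prize — ruled out; weight (1/8)·0 = 0 each.
The weights sum to 1/56.
So P(the prize voucher in locker 2 | the attendant opened locker 3, locker 4, locker 5, locker 6, and locker 8) = (1/168) / (1/56) = 1/3.

1/3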